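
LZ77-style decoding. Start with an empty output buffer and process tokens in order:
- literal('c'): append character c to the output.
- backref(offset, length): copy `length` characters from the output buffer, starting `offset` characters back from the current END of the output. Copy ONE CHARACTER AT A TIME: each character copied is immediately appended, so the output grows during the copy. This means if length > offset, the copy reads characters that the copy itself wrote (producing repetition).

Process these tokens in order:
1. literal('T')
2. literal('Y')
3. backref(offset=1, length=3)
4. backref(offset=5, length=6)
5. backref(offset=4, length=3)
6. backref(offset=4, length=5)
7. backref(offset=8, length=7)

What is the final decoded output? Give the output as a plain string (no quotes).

Answer: TYYYYTYYYYTYYYTYYYTYYYTYYY

Derivation:
Token 1: literal('T'). Output: "T"
Token 2: literal('Y'). Output: "TY"
Token 3: backref(off=1, len=3) (overlapping!). Copied 'YYY' from pos 1. Output: "TYYYY"
Token 4: backref(off=5, len=6) (overlapping!). Copied 'TYYYYT' from pos 0. Output: "TYYYYTYYYYT"
Token 5: backref(off=4, len=3). Copied 'YYY' from pos 7. Output: "TYYYYTYYYYTYYY"
Token 6: backref(off=4, len=5) (overlapping!). Copied 'TYYYT' from pos 10. Output: "TYYYYTYYYYTYYYTYYYT"
Token 7: backref(off=8, len=7). Copied 'YYYTYYY' from pos 11. Output: "TYYYYTYYYYTYYYTYYYTYYYTYYY"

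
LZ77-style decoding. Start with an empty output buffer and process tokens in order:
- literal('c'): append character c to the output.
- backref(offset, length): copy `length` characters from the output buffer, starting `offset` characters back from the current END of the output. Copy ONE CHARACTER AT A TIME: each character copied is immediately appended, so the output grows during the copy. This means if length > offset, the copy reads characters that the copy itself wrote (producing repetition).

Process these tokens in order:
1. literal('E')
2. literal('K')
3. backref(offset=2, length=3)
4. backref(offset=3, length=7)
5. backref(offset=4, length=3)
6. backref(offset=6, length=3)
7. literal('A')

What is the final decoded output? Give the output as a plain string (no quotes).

Answer: EKEKEEKEEKEEEKEKEEA

Derivation:
Token 1: literal('E'). Output: "E"
Token 2: literal('K'). Output: "EK"
Token 3: backref(off=2, len=3) (overlapping!). Copied 'EKE' from pos 0. Output: "EKEKE"
Token 4: backref(off=3, len=7) (overlapping!). Copied 'EKEEKEE' from pos 2. Output: "EKEKEEKEEKEE"
Token 5: backref(off=4, len=3). Copied 'EKE' from pos 8. Output: "EKEKEEKEEKEEEKE"
Token 6: backref(off=6, len=3). Copied 'KEE' from pos 9. Output: "EKEKEEKEEKEEEKEKEE"
Token 7: literal('A'). Output: "EKEKEEKEEKEEEKEKEEA"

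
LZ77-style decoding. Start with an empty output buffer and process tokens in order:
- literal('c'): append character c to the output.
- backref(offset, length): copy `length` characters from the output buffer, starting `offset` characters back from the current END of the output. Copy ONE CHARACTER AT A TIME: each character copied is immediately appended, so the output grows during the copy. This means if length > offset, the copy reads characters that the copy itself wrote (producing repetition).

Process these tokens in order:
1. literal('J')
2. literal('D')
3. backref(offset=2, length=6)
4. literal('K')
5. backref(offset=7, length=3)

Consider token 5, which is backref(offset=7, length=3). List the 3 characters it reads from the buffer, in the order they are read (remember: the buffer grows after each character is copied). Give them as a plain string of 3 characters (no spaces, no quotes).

Token 1: literal('J'). Output: "J"
Token 2: literal('D'). Output: "JD"
Token 3: backref(off=2, len=6) (overlapping!). Copied 'JDJDJD' from pos 0. Output: "JDJDJDJD"
Token 4: literal('K'). Output: "JDJDJDJDK"
Token 5: backref(off=7, len=3). Buffer before: "JDJDJDJDK" (len 9)
  byte 1: read out[2]='J', append. Buffer now: "JDJDJDJDKJ"
  byte 2: read out[3]='D', append. Buffer now: "JDJDJDJDKJD"
  byte 3: read out[4]='J', append. Buffer now: "JDJDJDJDKJDJ"

Answer: JDJ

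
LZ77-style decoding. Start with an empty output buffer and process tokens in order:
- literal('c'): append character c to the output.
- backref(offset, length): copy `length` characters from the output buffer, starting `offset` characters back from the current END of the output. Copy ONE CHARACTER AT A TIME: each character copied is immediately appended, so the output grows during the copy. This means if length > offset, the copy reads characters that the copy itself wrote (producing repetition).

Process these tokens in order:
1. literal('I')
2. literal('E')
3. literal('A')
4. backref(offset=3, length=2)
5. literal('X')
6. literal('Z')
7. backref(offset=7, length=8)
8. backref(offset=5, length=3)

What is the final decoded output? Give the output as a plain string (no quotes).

Token 1: literal('I'). Output: "I"
Token 2: literal('E'). Output: "IE"
Token 3: literal('A'). Output: "IEA"
Token 4: backref(off=3, len=2). Copied 'IE' from pos 0. Output: "IEAIE"
Token 5: literal('X'). Output: "IEAIEX"
Token 6: literal('Z'). Output: "IEAIEXZ"
Token 7: backref(off=7, len=8) (overlapping!). Copied 'IEAIEXZI' from pos 0. Output: "IEAIEXZIEAIEXZI"
Token 8: backref(off=5, len=3). Copied 'IEX' from pos 10. Output: "IEAIEXZIEAIEXZIIEX"

Answer: IEAIEXZIEAIEXZIIEX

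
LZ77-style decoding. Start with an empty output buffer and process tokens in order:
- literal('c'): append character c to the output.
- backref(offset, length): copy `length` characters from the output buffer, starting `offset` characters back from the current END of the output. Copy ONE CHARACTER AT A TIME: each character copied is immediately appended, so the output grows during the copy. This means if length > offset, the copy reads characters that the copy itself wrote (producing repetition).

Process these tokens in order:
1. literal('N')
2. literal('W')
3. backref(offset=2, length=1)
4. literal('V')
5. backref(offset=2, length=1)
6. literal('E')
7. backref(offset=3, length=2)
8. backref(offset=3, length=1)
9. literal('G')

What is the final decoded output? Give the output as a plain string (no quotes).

Answer: NWNVNEVNEG

Derivation:
Token 1: literal('N'). Output: "N"
Token 2: literal('W'). Output: "NW"
Token 3: backref(off=2, len=1). Copied 'N' from pos 0. Output: "NWN"
Token 4: literal('V'). Output: "NWNV"
Token 5: backref(off=2, len=1). Copied 'N' from pos 2. Output: "NWNVN"
Token 6: literal('E'). Output: "NWNVNE"
Token 7: backref(off=3, len=2). Copied 'VN' from pos 3. Output: "NWNVNEVN"
Token 8: backref(off=3, len=1). Copied 'E' from pos 5. Output: "NWNVNEVNE"
Token 9: literal('G'). Output: "NWNVNEVNEG"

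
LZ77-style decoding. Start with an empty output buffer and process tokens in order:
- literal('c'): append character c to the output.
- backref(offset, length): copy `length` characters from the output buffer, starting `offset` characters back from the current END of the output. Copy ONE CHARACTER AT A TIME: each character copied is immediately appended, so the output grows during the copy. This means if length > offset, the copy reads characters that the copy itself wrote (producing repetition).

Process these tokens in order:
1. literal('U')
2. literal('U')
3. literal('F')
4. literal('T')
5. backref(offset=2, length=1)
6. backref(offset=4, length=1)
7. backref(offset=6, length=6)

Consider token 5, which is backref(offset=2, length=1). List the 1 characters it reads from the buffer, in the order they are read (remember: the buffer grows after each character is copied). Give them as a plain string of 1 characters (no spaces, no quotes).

Token 1: literal('U'). Output: "U"
Token 2: literal('U'). Output: "UU"
Token 3: literal('F'). Output: "UUF"
Token 4: literal('T'). Output: "UUFT"
Token 5: backref(off=2, len=1). Buffer before: "UUFT" (len 4)
  byte 1: read out[2]='F', append. Buffer now: "UUFTF"

Answer: F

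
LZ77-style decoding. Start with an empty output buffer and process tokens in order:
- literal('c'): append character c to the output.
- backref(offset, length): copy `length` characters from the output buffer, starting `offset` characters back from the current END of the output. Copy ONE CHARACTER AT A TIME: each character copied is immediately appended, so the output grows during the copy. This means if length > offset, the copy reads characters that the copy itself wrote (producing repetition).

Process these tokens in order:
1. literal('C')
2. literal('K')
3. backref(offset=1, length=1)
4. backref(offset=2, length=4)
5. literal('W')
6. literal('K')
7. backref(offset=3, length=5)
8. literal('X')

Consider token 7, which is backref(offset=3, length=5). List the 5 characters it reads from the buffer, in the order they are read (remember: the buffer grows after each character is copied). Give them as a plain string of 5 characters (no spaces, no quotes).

Token 1: literal('C'). Output: "C"
Token 2: literal('K'). Output: "CK"
Token 3: backref(off=1, len=1). Copied 'K' from pos 1. Output: "CKK"
Token 4: backref(off=2, len=4) (overlapping!). Copied 'KKKK' from pos 1. Output: "CKKKKKK"
Token 5: literal('W'). Output: "CKKKKKKW"
Token 6: literal('K'). Output: "CKKKKKKWK"
Token 7: backref(off=3, len=5). Buffer before: "CKKKKKKWK" (len 9)
  byte 1: read out[6]='K', append. Buffer now: "CKKKKKKWKK"
  byte 2: read out[7]='W', append. Buffer now: "CKKKKKKWKKW"
  byte 3: read out[8]='K', append. Buffer now: "CKKKKKKWKKWK"
  byte 4: read out[9]='K', append. Buffer now: "CKKKKKKWKKWKK"
  byte 5: read out[10]='W', append. Buffer now: "CKKKKKKWKKWKKW"

Answer: KWKKW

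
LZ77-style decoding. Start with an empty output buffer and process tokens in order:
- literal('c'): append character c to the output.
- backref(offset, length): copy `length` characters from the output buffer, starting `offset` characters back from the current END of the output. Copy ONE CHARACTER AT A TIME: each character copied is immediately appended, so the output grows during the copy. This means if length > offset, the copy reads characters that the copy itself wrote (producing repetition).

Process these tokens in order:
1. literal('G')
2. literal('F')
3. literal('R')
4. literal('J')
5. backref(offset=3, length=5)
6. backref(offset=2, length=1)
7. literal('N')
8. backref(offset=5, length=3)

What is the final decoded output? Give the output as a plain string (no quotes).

Answer: GFRJFRJFRFNJFR

Derivation:
Token 1: literal('G'). Output: "G"
Token 2: literal('F'). Output: "GF"
Token 3: literal('R'). Output: "GFR"
Token 4: literal('J'). Output: "GFRJ"
Token 5: backref(off=3, len=5) (overlapping!). Copied 'FRJFR' from pos 1. Output: "GFRJFRJFR"
Token 6: backref(off=2, len=1). Copied 'F' from pos 7. Output: "GFRJFRJFRF"
Token 7: literal('N'). Output: "GFRJFRJFRFN"
Token 8: backref(off=5, len=3). Copied 'JFR' from pos 6. Output: "GFRJFRJFRFNJFR"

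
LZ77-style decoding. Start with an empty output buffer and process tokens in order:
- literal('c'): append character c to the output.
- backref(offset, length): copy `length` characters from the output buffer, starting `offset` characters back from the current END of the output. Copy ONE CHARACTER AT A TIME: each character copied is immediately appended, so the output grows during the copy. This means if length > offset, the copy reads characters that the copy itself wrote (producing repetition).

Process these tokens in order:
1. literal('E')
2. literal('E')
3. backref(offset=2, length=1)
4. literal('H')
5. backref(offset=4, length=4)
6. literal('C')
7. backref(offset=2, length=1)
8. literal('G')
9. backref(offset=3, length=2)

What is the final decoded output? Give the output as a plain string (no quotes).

Answer: EEEHEEEHCHGCH

Derivation:
Token 1: literal('E'). Output: "E"
Token 2: literal('E'). Output: "EE"
Token 3: backref(off=2, len=1). Copied 'E' from pos 0. Output: "EEE"
Token 4: literal('H'). Output: "EEEH"
Token 5: backref(off=4, len=4). Copied 'EEEH' from pos 0. Output: "EEEHEEEH"
Token 6: literal('C'). Output: "EEEHEEEHC"
Token 7: backref(off=2, len=1). Copied 'H' from pos 7. Output: "EEEHEEEHCH"
Token 8: literal('G'). Output: "EEEHEEEHCHG"
Token 9: backref(off=3, len=2). Copied 'CH' from pos 8. Output: "EEEHEEEHCHGCH"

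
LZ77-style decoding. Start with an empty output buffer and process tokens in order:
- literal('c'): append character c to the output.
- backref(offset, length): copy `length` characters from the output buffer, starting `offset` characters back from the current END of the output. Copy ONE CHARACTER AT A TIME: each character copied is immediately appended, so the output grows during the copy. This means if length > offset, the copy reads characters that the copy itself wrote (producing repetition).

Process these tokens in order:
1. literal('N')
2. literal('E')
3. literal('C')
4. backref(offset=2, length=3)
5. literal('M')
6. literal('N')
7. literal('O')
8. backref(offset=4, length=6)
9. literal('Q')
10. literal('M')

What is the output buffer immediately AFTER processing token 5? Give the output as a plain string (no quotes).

Answer: NECECEM

Derivation:
Token 1: literal('N'). Output: "N"
Token 2: literal('E'). Output: "NE"
Token 3: literal('C'). Output: "NEC"
Token 4: backref(off=2, len=3) (overlapping!). Copied 'ECE' from pos 1. Output: "NECECE"
Token 5: literal('M'). Output: "NECECEM"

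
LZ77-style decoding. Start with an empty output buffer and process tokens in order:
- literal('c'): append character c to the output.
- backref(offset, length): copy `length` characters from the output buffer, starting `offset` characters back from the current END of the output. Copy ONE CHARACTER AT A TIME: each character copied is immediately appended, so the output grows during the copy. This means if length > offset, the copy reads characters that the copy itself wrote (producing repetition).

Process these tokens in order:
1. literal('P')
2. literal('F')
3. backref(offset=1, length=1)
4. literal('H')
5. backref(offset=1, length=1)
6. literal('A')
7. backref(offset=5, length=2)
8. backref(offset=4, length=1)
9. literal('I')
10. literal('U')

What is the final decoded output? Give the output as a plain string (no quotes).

Answer: PFFHHAFFHIU

Derivation:
Token 1: literal('P'). Output: "P"
Token 2: literal('F'). Output: "PF"
Token 3: backref(off=1, len=1). Copied 'F' from pos 1. Output: "PFF"
Token 4: literal('H'). Output: "PFFH"
Token 5: backref(off=1, len=1). Copied 'H' from pos 3. Output: "PFFHH"
Token 6: literal('A'). Output: "PFFHHA"
Token 7: backref(off=5, len=2). Copied 'FF' from pos 1. Output: "PFFHHAFF"
Token 8: backref(off=4, len=1). Copied 'H' from pos 4. Output: "PFFHHAFFH"
Token 9: literal('I'). Output: "PFFHHAFFHI"
Token 10: literal('U'). Output: "PFFHHAFFHIU"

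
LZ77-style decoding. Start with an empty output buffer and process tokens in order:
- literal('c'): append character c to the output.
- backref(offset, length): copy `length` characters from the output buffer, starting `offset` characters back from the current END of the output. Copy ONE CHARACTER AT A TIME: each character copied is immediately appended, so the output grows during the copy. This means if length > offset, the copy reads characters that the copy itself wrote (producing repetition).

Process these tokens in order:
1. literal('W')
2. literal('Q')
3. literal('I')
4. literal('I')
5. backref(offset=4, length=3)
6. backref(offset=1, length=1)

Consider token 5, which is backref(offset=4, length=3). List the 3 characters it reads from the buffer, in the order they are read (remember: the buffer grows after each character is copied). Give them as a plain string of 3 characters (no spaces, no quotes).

Answer: WQI

Derivation:
Token 1: literal('W'). Output: "W"
Token 2: literal('Q'). Output: "WQ"
Token 3: literal('I'). Output: "WQI"
Token 4: literal('I'). Output: "WQII"
Token 5: backref(off=4, len=3). Buffer before: "WQII" (len 4)
  byte 1: read out[0]='W', append. Buffer now: "WQIIW"
  byte 2: read out[1]='Q', append. Buffer now: "WQIIWQ"
  byte 3: read out[2]='I', append. Buffer now: "WQIIWQI"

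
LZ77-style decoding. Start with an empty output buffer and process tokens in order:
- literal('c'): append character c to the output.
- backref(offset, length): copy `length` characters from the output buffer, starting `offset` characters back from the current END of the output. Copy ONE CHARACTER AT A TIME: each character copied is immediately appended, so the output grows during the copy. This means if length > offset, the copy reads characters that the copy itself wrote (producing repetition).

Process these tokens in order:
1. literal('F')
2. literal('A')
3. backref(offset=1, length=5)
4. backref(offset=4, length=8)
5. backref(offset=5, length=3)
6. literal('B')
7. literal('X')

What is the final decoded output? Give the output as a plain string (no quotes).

Answer: FAAAAAAAAAAAAAAAAABX

Derivation:
Token 1: literal('F'). Output: "F"
Token 2: literal('A'). Output: "FA"
Token 3: backref(off=1, len=5) (overlapping!). Copied 'AAAAA' from pos 1. Output: "FAAAAAA"
Token 4: backref(off=4, len=8) (overlapping!). Copied 'AAAAAAAA' from pos 3. Output: "FAAAAAAAAAAAAAA"
Token 5: backref(off=5, len=3). Copied 'AAA' from pos 10. Output: "FAAAAAAAAAAAAAAAAA"
Token 6: literal('B'). Output: "FAAAAAAAAAAAAAAAAAB"
Token 7: literal('X'). Output: "FAAAAAAAAAAAAAAAAABX"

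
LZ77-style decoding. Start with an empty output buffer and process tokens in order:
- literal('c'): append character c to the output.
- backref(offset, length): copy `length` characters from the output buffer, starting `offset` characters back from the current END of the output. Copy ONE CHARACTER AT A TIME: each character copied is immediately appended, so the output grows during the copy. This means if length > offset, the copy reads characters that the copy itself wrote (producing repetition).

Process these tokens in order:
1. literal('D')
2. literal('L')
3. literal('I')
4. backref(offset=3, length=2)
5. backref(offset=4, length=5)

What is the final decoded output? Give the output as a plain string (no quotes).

Token 1: literal('D'). Output: "D"
Token 2: literal('L'). Output: "DL"
Token 3: literal('I'). Output: "DLI"
Token 4: backref(off=3, len=2). Copied 'DL' from pos 0. Output: "DLIDL"
Token 5: backref(off=4, len=5) (overlapping!). Copied 'LIDLL' from pos 1. Output: "DLIDLLIDLL"

Answer: DLIDLLIDLL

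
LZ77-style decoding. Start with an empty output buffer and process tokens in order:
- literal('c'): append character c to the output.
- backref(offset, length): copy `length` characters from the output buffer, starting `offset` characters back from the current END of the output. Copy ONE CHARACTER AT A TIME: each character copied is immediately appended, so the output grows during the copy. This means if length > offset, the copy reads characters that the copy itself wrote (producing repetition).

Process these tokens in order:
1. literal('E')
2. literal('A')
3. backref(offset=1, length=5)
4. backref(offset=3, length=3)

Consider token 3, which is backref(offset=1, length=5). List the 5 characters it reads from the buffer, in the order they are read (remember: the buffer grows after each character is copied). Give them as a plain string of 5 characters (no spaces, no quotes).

Answer: AAAAA

Derivation:
Token 1: literal('E'). Output: "E"
Token 2: literal('A'). Output: "EA"
Token 3: backref(off=1, len=5). Buffer before: "EA" (len 2)
  byte 1: read out[1]='A', append. Buffer now: "EAA"
  byte 2: read out[2]='A', append. Buffer now: "EAAA"
  byte 3: read out[3]='A', append. Buffer now: "EAAAA"
  byte 4: read out[4]='A', append. Buffer now: "EAAAAA"
  byte 5: read out[5]='A', append. Buffer now: "EAAAAAA"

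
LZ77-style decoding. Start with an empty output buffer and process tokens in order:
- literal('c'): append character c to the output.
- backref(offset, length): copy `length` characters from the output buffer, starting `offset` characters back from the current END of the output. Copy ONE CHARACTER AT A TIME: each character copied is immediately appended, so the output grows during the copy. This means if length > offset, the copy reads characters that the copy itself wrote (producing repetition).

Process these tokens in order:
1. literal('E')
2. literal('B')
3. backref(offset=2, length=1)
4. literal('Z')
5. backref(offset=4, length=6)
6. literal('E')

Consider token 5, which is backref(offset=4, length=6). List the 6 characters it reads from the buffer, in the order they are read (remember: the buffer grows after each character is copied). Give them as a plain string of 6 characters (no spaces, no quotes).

Token 1: literal('E'). Output: "E"
Token 2: literal('B'). Output: "EB"
Token 3: backref(off=2, len=1). Copied 'E' from pos 0. Output: "EBE"
Token 4: literal('Z'). Output: "EBEZ"
Token 5: backref(off=4, len=6). Buffer before: "EBEZ" (len 4)
  byte 1: read out[0]='E', append. Buffer now: "EBEZE"
  byte 2: read out[1]='B', append. Buffer now: "EBEZEB"
  byte 3: read out[2]='E', append. Buffer now: "EBEZEBE"
  byte 4: read out[3]='Z', append. Buffer now: "EBEZEBEZ"
  byte 5: read out[4]='E', append. Buffer now: "EBEZEBEZE"
  byte 6: read out[5]='B', append. Buffer now: "EBEZEBEZEB"

Answer: EBEZEB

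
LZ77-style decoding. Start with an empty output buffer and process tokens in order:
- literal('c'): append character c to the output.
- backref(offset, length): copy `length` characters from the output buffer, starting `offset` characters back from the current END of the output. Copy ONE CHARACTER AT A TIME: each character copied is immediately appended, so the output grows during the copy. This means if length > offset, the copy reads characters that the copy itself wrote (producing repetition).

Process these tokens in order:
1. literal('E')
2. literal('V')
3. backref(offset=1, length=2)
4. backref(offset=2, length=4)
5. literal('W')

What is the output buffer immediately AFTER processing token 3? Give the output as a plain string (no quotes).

Answer: EVVV

Derivation:
Token 1: literal('E'). Output: "E"
Token 2: literal('V'). Output: "EV"
Token 3: backref(off=1, len=2) (overlapping!). Copied 'VV' from pos 1. Output: "EVVV"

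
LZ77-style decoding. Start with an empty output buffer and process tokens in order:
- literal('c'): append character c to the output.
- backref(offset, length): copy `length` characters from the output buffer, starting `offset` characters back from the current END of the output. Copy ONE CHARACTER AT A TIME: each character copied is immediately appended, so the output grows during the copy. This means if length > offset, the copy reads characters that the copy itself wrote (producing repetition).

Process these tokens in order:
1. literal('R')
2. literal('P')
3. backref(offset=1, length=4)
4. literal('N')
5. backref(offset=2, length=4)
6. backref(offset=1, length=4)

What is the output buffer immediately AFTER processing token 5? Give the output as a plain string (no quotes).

Token 1: literal('R'). Output: "R"
Token 2: literal('P'). Output: "RP"
Token 3: backref(off=1, len=4) (overlapping!). Copied 'PPPP' from pos 1. Output: "RPPPPP"
Token 4: literal('N'). Output: "RPPPPPN"
Token 5: backref(off=2, len=4) (overlapping!). Copied 'PNPN' from pos 5. Output: "RPPPPPNPNPN"

Answer: RPPPPPNPNPN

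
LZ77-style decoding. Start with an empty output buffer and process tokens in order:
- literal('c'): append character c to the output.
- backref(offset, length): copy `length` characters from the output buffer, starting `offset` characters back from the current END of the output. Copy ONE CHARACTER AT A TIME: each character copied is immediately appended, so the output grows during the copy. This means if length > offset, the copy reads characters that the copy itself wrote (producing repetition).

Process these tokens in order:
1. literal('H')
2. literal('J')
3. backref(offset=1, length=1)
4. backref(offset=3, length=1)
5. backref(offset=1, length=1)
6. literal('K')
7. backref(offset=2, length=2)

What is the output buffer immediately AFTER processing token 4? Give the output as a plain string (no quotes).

Token 1: literal('H'). Output: "H"
Token 2: literal('J'). Output: "HJ"
Token 3: backref(off=1, len=1). Copied 'J' from pos 1. Output: "HJJ"
Token 4: backref(off=3, len=1). Copied 'H' from pos 0. Output: "HJJH"

Answer: HJJH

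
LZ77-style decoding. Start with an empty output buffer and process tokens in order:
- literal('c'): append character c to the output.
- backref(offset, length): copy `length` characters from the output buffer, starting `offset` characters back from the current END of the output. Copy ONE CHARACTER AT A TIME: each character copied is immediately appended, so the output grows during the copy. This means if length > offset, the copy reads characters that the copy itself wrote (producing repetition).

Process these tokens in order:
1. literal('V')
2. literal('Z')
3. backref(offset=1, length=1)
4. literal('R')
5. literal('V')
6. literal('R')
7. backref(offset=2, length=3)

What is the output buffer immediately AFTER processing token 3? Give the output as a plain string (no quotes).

Token 1: literal('V'). Output: "V"
Token 2: literal('Z'). Output: "VZ"
Token 3: backref(off=1, len=1). Copied 'Z' from pos 1. Output: "VZZ"

Answer: VZZ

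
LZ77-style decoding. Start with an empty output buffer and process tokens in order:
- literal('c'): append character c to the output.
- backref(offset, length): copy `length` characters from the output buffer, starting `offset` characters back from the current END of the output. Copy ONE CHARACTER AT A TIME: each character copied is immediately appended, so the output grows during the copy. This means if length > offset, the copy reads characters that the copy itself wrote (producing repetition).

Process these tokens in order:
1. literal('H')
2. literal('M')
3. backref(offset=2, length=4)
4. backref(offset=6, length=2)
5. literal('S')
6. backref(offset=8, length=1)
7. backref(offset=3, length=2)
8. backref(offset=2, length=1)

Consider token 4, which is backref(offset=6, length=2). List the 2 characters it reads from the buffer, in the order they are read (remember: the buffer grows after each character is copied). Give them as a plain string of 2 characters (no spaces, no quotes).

Answer: HM

Derivation:
Token 1: literal('H'). Output: "H"
Token 2: literal('M'). Output: "HM"
Token 3: backref(off=2, len=4) (overlapping!). Copied 'HMHM' from pos 0. Output: "HMHMHM"
Token 4: backref(off=6, len=2). Buffer before: "HMHMHM" (len 6)
  byte 1: read out[0]='H', append. Buffer now: "HMHMHMH"
  byte 2: read out[1]='M', append. Buffer now: "HMHMHMHM"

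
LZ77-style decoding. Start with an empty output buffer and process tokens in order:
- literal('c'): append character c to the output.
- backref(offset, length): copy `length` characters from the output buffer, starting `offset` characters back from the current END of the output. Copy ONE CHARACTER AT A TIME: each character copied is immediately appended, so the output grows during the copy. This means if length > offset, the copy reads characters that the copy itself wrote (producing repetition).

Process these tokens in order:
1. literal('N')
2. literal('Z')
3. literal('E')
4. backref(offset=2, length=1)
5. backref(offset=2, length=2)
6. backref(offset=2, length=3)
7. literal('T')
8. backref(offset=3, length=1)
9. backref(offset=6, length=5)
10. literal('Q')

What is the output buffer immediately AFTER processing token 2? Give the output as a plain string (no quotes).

Token 1: literal('N'). Output: "N"
Token 2: literal('Z'). Output: "NZ"

Answer: NZ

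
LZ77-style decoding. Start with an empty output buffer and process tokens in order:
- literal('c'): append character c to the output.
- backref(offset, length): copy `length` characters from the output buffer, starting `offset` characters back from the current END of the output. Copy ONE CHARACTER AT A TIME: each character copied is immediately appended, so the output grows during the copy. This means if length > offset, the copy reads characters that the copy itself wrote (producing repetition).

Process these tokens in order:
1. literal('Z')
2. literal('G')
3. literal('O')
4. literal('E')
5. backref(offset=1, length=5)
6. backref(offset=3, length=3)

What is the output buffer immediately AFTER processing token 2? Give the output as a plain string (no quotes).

Token 1: literal('Z'). Output: "Z"
Token 2: literal('G'). Output: "ZG"

Answer: ZG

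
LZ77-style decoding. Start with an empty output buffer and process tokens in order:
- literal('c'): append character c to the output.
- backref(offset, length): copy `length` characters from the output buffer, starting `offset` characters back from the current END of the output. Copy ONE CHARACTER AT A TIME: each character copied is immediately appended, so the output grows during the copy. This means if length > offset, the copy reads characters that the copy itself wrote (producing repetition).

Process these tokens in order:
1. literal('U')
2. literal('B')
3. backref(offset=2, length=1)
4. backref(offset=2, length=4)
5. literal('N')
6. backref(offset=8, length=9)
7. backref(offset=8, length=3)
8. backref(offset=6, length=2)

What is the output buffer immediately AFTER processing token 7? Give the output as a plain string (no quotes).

Token 1: literal('U'). Output: "U"
Token 2: literal('B'). Output: "UB"
Token 3: backref(off=2, len=1). Copied 'U' from pos 0. Output: "UBU"
Token 4: backref(off=2, len=4) (overlapping!). Copied 'BUBU' from pos 1. Output: "UBUBUBU"
Token 5: literal('N'). Output: "UBUBUBUN"
Token 6: backref(off=8, len=9) (overlapping!). Copied 'UBUBUBUNU' from pos 0. Output: "UBUBUBUNUBUBUBUNU"
Token 7: backref(off=8, len=3). Copied 'BUB' from pos 9. Output: "UBUBUBUNUBUBUBUNUBUB"

Answer: UBUBUBUNUBUBUBUNUBUB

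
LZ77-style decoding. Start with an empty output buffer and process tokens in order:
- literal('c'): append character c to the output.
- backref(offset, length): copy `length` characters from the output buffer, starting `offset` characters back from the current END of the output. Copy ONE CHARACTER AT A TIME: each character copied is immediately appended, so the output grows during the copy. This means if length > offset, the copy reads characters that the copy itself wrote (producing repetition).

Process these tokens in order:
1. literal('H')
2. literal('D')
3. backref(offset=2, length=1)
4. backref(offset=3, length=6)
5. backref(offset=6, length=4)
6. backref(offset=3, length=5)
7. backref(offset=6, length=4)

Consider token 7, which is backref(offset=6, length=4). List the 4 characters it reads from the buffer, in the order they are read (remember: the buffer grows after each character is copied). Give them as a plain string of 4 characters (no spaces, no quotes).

Answer: HDHH

Derivation:
Token 1: literal('H'). Output: "H"
Token 2: literal('D'). Output: "HD"
Token 3: backref(off=2, len=1). Copied 'H' from pos 0. Output: "HDH"
Token 4: backref(off=3, len=6) (overlapping!). Copied 'HDHHDH' from pos 0. Output: "HDHHDHHDH"
Token 5: backref(off=6, len=4). Copied 'HDHH' from pos 3. Output: "HDHHDHHDHHDHH"
Token 6: backref(off=3, len=5) (overlapping!). Copied 'DHHDH' from pos 10. Output: "HDHHDHHDHHDHHDHHDH"
Token 7: backref(off=6, len=4). Buffer before: "HDHHDHHDHHDHHDHHDH" (len 18)
  byte 1: read out[12]='H', append. Buffer now: "HDHHDHHDHHDHHDHHDHH"
  byte 2: read out[13]='D', append. Buffer now: "HDHHDHHDHHDHHDHHDHHD"
  byte 3: read out[14]='H', append. Buffer now: "HDHHDHHDHHDHHDHHDHHDH"
  byte 4: read out[15]='H', append. Buffer now: "HDHHDHHDHHDHHDHHDHHDHH"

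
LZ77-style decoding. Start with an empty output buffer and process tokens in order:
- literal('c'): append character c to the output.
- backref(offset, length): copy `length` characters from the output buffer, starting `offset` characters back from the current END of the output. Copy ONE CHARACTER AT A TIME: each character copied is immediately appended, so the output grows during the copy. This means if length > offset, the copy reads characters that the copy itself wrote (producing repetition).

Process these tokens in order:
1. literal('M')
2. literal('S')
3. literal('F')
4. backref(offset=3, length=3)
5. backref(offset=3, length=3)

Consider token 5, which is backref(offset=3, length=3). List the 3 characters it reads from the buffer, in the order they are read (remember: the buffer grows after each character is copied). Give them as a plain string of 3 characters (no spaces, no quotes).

Answer: MSF

Derivation:
Token 1: literal('M'). Output: "M"
Token 2: literal('S'). Output: "MS"
Token 3: literal('F'). Output: "MSF"
Token 4: backref(off=3, len=3). Copied 'MSF' from pos 0. Output: "MSFMSF"
Token 5: backref(off=3, len=3). Buffer before: "MSFMSF" (len 6)
  byte 1: read out[3]='M', append. Buffer now: "MSFMSFM"
  byte 2: read out[4]='S', append. Buffer now: "MSFMSFMS"
  byte 3: read out[5]='F', append. Buffer now: "MSFMSFMSF"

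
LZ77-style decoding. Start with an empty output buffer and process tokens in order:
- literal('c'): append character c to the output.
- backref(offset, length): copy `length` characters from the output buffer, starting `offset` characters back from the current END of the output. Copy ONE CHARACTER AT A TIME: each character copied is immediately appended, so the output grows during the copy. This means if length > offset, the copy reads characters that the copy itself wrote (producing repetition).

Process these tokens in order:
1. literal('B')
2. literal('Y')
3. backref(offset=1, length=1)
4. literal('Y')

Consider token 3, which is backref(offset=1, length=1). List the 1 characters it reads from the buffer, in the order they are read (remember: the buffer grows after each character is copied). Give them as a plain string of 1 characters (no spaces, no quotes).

Token 1: literal('B'). Output: "B"
Token 2: literal('Y'). Output: "BY"
Token 3: backref(off=1, len=1). Buffer before: "BY" (len 2)
  byte 1: read out[1]='Y', append. Buffer now: "BYY"

Answer: Y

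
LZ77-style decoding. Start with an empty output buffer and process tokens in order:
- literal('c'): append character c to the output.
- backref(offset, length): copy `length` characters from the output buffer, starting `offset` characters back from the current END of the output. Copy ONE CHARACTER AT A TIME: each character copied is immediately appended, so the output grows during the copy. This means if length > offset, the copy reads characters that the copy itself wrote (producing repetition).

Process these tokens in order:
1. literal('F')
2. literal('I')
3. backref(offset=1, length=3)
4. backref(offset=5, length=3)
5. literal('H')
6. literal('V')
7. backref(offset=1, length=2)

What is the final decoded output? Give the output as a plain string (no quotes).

Answer: FIIIIFIIHVVV

Derivation:
Token 1: literal('F'). Output: "F"
Token 2: literal('I'). Output: "FI"
Token 3: backref(off=1, len=3) (overlapping!). Copied 'III' from pos 1. Output: "FIIII"
Token 4: backref(off=5, len=3). Copied 'FII' from pos 0. Output: "FIIIIFII"
Token 5: literal('H'). Output: "FIIIIFIIH"
Token 6: literal('V'). Output: "FIIIIFIIHV"
Token 7: backref(off=1, len=2) (overlapping!). Copied 'VV' from pos 9. Output: "FIIIIFIIHVVV"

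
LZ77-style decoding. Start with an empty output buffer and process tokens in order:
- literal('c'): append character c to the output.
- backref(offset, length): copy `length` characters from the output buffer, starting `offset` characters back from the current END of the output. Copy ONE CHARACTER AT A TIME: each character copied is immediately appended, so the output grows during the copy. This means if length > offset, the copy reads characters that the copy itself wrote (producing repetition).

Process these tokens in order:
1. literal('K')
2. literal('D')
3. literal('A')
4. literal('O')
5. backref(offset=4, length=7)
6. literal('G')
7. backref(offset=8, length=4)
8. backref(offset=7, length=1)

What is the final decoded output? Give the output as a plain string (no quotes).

Answer: KDAOKDAOKDAGKDAOD

Derivation:
Token 1: literal('K'). Output: "K"
Token 2: literal('D'). Output: "KD"
Token 3: literal('A'). Output: "KDA"
Token 4: literal('O'). Output: "KDAO"
Token 5: backref(off=4, len=7) (overlapping!). Copied 'KDAOKDA' from pos 0. Output: "KDAOKDAOKDA"
Token 6: literal('G'). Output: "KDAOKDAOKDAG"
Token 7: backref(off=8, len=4). Copied 'KDAO' from pos 4. Output: "KDAOKDAOKDAGKDAO"
Token 8: backref(off=7, len=1). Copied 'D' from pos 9. Output: "KDAOKDAOKDAGKDAOD"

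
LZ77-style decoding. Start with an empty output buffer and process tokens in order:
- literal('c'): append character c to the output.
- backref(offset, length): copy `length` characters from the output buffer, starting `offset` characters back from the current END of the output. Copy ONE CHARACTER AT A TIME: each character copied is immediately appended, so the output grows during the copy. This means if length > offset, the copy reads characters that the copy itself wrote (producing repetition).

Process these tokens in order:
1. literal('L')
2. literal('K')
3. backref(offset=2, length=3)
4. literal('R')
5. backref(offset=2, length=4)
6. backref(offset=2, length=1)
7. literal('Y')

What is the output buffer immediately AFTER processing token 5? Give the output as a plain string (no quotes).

Token 1: literal('L'). Output: "L"
Token 2: literal('K'). Output: "LK"
Token 3: backref(off=2, len=3) (overlapping!). Copied 'LKL' from pos 0. Output: "LKLKL"
Token 4: literal('R'). Output: "LKLKLR"
Token 5: backref(off=2, len=4) (overlapping!). Copied 'LRLR' from pos 4. Output: "LKLKLRLRLR"

Answer: LKLKLRLRLR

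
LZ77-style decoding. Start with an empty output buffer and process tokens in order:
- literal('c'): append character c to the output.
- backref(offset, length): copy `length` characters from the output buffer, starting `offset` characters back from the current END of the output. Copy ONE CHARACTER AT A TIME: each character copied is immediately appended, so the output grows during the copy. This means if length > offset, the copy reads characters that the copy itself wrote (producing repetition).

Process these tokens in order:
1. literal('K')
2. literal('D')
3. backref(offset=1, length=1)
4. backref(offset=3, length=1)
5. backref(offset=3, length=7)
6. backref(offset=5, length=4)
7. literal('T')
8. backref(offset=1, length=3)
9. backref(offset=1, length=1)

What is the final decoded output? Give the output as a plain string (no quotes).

Token 1: literal('K'). Output: "K"
Token 2: literal('D'). Output: "KD"
Token 3: backref(off=1, len=1). Copied 'D' from pos 1. Output: "KDD"
Token 4: backref(off=3, len=1). Copied 'K' from pos 0. Output: "KDDK"
Token 5: backref(off=3, len=7) (overlapping!). Copied 'DDKDDKD' from pos 1. Output: "KDDKDDKDDKD"
Token 6: backref(off=5, len=4). Copied 'KDDK' from pos 6. Output: "KDDKDDKDDKDKDDK"
Token 7: literal('T'). Output: "KDDKDDKDDKDKDDKT"
Token 8: backref(off=1, len=3) (overlapping!). Copied 'TTT' from pos 15. Output: "KDDKDDKDDKDKDDKTTTT"
Token 9: backref(off=1, len=1). Copied 'T' from pos 18. Output: "KDDKDDKDDKDKDDKTTTTT"

Answer: KDDKDDKDDKDKDDKTTTTT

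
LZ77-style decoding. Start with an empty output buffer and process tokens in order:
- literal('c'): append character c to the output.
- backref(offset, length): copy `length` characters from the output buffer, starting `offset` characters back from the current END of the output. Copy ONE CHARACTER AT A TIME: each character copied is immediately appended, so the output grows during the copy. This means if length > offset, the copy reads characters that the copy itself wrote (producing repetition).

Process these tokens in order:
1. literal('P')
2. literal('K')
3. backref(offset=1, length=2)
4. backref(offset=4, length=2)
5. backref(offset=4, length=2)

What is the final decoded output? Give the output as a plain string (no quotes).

Answer: PKKKPKKK

Derivation:
Token 1: literal('P'). Output: "P"
Token 2: literal('K'). Output: "PK"
Token 3: backref(off=1, len=2) (overlapping!). Copied 'KK' from pos 1. Output: "PKKK"
Token 4: backref(off=4, len=2). Copied 'PK' from pos 0. Output: "PKKKPK"
Token 5: backref(off=4, len=2). Copied 'KK' from pos 2. Output: "PKKKPKKK"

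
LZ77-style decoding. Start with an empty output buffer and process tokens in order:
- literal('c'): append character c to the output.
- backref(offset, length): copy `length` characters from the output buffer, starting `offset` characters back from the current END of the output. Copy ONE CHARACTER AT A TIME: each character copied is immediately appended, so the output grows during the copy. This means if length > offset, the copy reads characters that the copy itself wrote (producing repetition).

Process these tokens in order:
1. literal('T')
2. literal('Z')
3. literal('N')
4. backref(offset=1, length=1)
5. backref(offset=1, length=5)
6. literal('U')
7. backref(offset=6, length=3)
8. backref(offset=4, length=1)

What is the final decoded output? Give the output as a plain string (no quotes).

Answer: TZNNNNNNNUNNNU

Derivation:
Token 1: literal('T'). Output: "T"
Token 2: literal('Z'). Output: "TZ"
Token 3: literal('N'). Output: "TZN"
Token 4: backref(off=1, len=1). Copied 'N' from pos 2. Output: "TZNN"
Token 5: backref(off=1, len=5) (overlapping!). Copied 'NNNNN' from pos 3. Output: "TZNNNNNNN"
Token 6: literal('U'). Output: "TZNNNNNNNU"
Token 7: backref(off=6, len=3). Copied 'NNN' from pos 4. Output: "TZNNNNNNNUNNN"
Token 8: backref(off=4, len=1). Copied 'U' from pos 9. Output: "TZNNNNNNNUNNNU"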